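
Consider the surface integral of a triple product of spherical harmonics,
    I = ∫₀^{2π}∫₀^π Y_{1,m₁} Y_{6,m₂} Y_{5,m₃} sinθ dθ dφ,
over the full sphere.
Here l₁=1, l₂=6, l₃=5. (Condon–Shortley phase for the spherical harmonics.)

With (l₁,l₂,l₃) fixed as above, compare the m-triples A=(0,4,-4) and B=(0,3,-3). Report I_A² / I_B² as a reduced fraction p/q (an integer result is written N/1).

20/27

Shared (l₁,l₂,l₃)=(1,6,5): N and (l;000)² cancel in I_A²/I_B².
A: Δ = 2!·0!·10!/13! = 1/858; Racah Σ t=1..1: t=1:−1/362880 = -1/362880; ⇒ 3j(1 6 5; 0 4 -4)² = 10/429, sgn +1
B: Δ = 2!·0!·10!/13! = 1/858; Racah Σ t=1..1: t=1:−1/80640 = -1/80640; ⇒ 3j(1 6 5; 0 3 -3)² = 9/286, sgn -1
I_A²/I_B² = (10/429)/(9/286) = 20/27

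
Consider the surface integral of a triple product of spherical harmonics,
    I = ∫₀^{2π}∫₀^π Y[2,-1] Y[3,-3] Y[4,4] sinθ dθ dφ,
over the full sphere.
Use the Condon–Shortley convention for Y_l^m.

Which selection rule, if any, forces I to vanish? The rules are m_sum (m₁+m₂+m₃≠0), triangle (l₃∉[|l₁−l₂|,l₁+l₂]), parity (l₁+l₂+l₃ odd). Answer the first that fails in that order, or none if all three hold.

Σmᵢ = 0  ✓
l₃∈[|l₁−l₂|,l₁+l₂]=[1,5], have l₃=4  ✓
Σlᵢ = 9 ⇒ odd  ✗

parity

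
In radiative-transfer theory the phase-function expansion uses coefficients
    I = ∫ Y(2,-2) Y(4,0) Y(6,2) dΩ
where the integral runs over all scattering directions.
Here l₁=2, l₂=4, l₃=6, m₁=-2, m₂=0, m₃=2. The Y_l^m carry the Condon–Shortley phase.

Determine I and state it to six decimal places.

0.133065

Rules hold: Σm=0, L=12 even, 2≤6≤6.
N = 5·9·13 = 585
Δ = 0!·4!·8!/13! = 1/6435
Racah Σ t=0..0: t=0:+1/2304 = 1/2304
⇒ 3j(2 4 6; 0 0 0)² = 5/143, sgn +1
Racah Σ t=0..0: t=0:+1/13824 = 1/13824
⇒ 3j(2 4 6; -2 0 2)² = 14/1287, sgn +1
4πI² = N·(3j₀)²·(3jₘ)² = 350/1573
I = +1·√(0.222505/4π) = 0.13306527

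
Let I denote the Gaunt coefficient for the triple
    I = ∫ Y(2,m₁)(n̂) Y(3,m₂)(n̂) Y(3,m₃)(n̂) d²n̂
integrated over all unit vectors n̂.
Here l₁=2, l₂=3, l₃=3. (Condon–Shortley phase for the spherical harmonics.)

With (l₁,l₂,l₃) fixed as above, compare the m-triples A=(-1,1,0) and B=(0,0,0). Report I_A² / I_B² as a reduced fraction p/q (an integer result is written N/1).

1/8

Same 2,3,3: normalisation and zero-m 3j drop out of the ratio.
A: Δ: 2! 2! 4! / 9! → 1/3780; sum: t=1:−1/12 t=2:+1/8 = 1/24; 3j²(2 3 3; -1 1 0) = Δ·Π!·Σ² = 1/210  (sign -1)
B: Δ: 2! 2! 4! / 9! → 1/3780; sum: t=0:+1/24 t=1:−1/4 t=2:+1/24 = -1/6; 3j²(2 3 3; 0 0 0) = Δ·Π!·Σ² = 4/105  (sign +1)
I_A²/I_B² = (1/210)/(4/105) = 1/8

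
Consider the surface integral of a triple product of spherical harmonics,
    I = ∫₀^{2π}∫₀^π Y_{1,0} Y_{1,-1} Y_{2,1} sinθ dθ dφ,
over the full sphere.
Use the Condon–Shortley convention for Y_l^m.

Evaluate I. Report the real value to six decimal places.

m-sum 0 ✓  L=4 even ✓  0≤2≤2 ✓
Π(2lᵢ+1) = 3×3×5 = 45
triangle coeff Δ(1,1,2) = 1/30
Σ_t [0,0]: t=0:+1/1 = 1/1
(3j)²=2/15 [(1 1 2; 0 0 0)], sign=+1
Σ_t [0,0]: t=0:+1/2 = 1/2
(3j)²=1/10 [(1 1 2; 0 -1 1)], sign=-1
⇒ 4πI² = 3/5
I = (-1)√(3/5/(4π)) = -0.21850969

-0.218510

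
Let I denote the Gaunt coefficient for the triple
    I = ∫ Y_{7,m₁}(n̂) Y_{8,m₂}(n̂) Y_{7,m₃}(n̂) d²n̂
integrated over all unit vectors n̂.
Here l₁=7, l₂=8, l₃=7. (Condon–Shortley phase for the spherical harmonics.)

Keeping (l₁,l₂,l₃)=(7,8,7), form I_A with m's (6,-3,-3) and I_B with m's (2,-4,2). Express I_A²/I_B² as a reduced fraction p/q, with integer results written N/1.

Shared (l₁,l₂,l₃)=(7,8,7): N and (l;000)² cancel in I_A²/I_B².
A: Δ = 8!·6!·8!/23! = 1/22086194130; Racah Σ t=0..1: t=0:+1/3483648000 t=1:−1/2090188800 = -1/5225472000; ⇒ 3j(7 8 7; 6 -3 -3)² = 32/7429, sgn -1
B: Δ = 8!·6!·8!/23! = 1/22086194130; Racah Σ t=0..4: t=0:+1/2786918400 t=1:−1/174182400 t=2:+1/74649600 t=3:−1/174182400 t=4:+1/2786918400 = 11/4180377600; ⇒ 3j(7 8 7; 2 -4 2)² = 660/96577, sgn -1
I_A²/I_B² = (32/7429)/(660/96577) = 104/165

104/165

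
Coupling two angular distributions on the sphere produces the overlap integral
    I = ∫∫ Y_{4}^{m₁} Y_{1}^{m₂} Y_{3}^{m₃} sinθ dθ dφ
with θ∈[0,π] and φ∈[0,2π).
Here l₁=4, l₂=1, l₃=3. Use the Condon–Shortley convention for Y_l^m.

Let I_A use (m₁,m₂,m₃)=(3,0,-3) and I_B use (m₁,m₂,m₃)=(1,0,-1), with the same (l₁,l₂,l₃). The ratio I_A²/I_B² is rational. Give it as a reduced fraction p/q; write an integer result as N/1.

7/15

Shared (l₁,l₂,l₃)=(4,1,3): N and (l;000)² cancel in I_A²/I_B².
A: Δ = 2!·6!·0!/9! = 1/252; Racah Σ t=1..1: t=1:−1/720 = -1/720; ⇒ 3j(4 1 3; 3 0 -3)² = 1/36, sgn -1
B: Δ = 2!·6!·0!/9! = 1/252; Racah Σ t=1..1: t=1:−1/48 = -1/48; ⇒ 3j(4 1 3; 1 0 -1)² = 5/84, sgn -1
I_A²/I_B² = (1/36)/(5/84) = 7/15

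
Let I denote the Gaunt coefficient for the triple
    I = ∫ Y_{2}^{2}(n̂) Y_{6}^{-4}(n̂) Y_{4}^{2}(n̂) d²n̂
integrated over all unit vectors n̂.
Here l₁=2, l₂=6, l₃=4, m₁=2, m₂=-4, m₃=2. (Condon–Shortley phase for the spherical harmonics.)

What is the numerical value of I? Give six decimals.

Checks pass: Σm=0; 12 even; l₃=4∈[4,8].
(2·2+1)(2·6+1)(2·4+1) = 585
Δ: 4! 0! 8! / 13! → 1/6435
sum: t=2:+1/2304 = 1/2304
3j²(2 6 4; 0 0 0) = Δ·Π!·Σ² = 5/143  (sign +1)
sum: t=0:+1/34560 = 1/34560
3j²(2 6 4; 2 -4 2) = Δ·Π!·Σ² = 14/429  (sign +1)
combine: 4πI² = 585·5/143·14/429 = 1050/1573
take √, sign +1: I = 0.23047581

0.230476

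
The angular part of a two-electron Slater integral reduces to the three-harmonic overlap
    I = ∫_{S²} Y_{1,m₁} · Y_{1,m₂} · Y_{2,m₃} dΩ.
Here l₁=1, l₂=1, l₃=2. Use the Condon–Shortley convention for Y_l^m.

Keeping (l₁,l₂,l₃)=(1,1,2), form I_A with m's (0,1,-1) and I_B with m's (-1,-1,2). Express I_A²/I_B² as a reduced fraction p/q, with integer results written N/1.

1/2

Same 1,1,2: normalisation and zero-m 3j drop out of the ratio.
A: Δ: 0! 2! 2! / 5! → 1/30; sum: t=0:+1/2 = 1/2; 3j²(1 1 2; 0 1 -1) = Δ·Π!·Σ² = 1/10  (sign -1)
B: Δ: 0! 2! 2! / 5! → 1/30; sum: t=0:+1/4 = 1/4; 3j²(1 1 2; -1 -1 2) = Δ·Π!·Σ² = 1/5  (sign +1)
I_A²/I_B² = (1/10)/(1/5) = 1/2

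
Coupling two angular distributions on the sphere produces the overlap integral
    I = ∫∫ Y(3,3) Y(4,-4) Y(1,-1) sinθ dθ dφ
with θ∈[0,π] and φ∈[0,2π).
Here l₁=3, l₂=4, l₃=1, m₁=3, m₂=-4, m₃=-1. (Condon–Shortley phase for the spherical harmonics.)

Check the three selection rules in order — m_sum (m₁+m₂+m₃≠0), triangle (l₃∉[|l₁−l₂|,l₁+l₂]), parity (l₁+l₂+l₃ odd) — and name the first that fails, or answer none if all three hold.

m₁+m₂+m₃ = 3 − 4 − 1 = -2  ✗
triangle: |3−4|=1 ≤ l₃=1 ≤ 3+4=7
parity: l₁+l₂+l₃ = 8 is even

m_sum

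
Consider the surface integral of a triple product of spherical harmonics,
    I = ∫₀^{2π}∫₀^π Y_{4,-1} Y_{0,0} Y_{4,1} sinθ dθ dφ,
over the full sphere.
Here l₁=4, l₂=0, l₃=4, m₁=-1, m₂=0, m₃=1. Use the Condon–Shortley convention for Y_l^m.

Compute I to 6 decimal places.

-0.282095

Rules hold: Σm=0, L=8 even, 4≤4≤4.
N = 9·1·9 = 81
Δ = 0!·8!·0!/9! = 1/9
Racah Σ t=0..0: t=0:+1/576 = 1/576
⇒ 3j(4 0 4; 0 0 0)² = 1/9, sgn +1
Racah Σ t=0..0: t=0:+1/720 = 1/720
⇒ 3j(4 0 4; -1 0 1)² = 1/9, sgn -1
4πI² = N·(3j₀)²·(3jₘ)² = 1/1
I = -1·√(1/4π) = -0.28209479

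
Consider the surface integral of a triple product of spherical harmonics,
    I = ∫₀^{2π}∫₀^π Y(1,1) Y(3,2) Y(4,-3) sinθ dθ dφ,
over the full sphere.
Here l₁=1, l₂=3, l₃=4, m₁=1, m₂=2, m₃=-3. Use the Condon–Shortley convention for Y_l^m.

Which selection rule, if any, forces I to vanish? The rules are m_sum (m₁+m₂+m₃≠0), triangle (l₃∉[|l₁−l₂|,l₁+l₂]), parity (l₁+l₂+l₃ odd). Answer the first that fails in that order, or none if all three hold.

azimuthal sum: 1 + 2 − 3 = 0  ✓
2 ≤ 4 ≤ 4 (triangle on l)  ✓
L = 1 + 3 + 4 = 8 (even)  ✓

none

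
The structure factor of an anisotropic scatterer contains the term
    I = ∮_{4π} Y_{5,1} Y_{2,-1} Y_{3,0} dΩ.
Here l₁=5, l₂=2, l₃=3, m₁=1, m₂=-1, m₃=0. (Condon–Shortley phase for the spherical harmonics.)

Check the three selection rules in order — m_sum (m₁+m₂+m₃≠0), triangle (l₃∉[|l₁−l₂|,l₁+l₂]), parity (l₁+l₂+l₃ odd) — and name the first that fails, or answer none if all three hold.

azimuthal sum: 1 − 1 + 0 = 0  ✓
3 ≤ 3 ≤ 7 (triangle on l)  ✓
L = 5 + 2 + 3 = 10 (even)  ✓

none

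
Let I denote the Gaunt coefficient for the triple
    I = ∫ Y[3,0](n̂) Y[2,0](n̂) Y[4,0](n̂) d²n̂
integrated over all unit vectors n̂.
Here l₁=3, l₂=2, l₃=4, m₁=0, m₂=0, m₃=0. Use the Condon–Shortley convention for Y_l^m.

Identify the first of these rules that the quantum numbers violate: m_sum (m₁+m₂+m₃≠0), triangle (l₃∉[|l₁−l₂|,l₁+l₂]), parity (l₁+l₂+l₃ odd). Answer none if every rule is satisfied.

azimuthal sum: 0 + 0 + 0 = 0  ✓
1 ≤ 4 ≤ 5 (triangle on l)  ✓
L = 3 + 2 + 4 = 9 (odd)  ✗

parity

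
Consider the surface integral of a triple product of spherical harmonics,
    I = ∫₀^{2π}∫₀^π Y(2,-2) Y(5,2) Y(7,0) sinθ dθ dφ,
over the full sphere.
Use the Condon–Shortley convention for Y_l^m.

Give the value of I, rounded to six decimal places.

Checks pass: Σm=0; 14 even; l₃=7∈[3,7].
(2·2+1)(2·5+1)(2·7+1) = 825
Δ: 0! 4! 10! / 15! → 1/15015
sum: t=0:+1/57600 = 1/57600
3j²(2 5 7; 0 0 0) = Δ·Π!·Σ² = 21/715  (sign -1)
sum: t=0:+1/725760 = 1/725760
3j²(2 5 7; -2 2 0) = Δ·Π!·Σ² = 1/429  (sign -1)
combine: 4πI² = 825·21/715·1/429 = 105/1859
take √, sign +1: I = 0.06704247

0.067042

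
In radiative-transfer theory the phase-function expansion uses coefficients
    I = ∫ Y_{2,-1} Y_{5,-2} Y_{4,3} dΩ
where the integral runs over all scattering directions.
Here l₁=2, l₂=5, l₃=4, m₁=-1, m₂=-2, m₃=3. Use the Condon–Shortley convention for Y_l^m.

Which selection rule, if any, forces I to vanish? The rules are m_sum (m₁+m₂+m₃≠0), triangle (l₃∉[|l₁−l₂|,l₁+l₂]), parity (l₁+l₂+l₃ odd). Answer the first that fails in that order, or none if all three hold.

parity

Σmᵢ = 0  ✓
l₃∈[|l₁−l₂|,l₁+l₂]=[3,7], have l₃=4  ✓
Σlᵢ = 11 ⇒ odd  ✗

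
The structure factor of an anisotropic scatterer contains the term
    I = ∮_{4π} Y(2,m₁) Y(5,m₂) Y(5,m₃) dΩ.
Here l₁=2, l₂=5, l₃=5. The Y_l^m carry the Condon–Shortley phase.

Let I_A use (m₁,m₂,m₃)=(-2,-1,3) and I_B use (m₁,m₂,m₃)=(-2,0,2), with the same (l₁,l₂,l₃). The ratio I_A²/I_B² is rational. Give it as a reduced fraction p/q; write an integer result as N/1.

Shared (l₁,l₂,l₃)=(2,5,5): N and (l;000)² cancel in I_A²/I_B².
A: Δ = 2!·2!·8!/13! = 1/38610; Racah Σ t=2..2: t=2:+1/5760 = 1/5760; ⇒ 3j(2 5 5; -2 -1 3)² = 56/2145, sgn +1
B: Δ = 2!·2!·8!/13! = 1/38610; Racah Σ t=2..2: t=2:+1/2880 = 1/2880; ⇒ 3j(2 5 5; -2 0 2)² = 14/429, sgn -1
I_A²/I_B² = (56/2145)/(14/429) = 4/5

4/5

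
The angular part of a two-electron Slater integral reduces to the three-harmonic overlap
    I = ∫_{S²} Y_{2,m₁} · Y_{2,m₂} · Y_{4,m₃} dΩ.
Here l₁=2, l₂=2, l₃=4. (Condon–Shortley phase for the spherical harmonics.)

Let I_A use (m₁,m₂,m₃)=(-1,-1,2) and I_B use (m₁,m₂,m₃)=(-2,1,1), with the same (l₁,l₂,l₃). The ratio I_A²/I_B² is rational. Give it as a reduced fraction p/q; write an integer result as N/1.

Same 2,2,4: normalisation and zero-m 3j drop out of the ratio.
A: Δ: 0! 4! 4! / 9! → 1/630; sum: t=0:+1/36 = 1/36; 3j²(2 2 4; -1 -1 2) = Δ·Π!·Σ² = 4/63  (sign +1)
B: Δ: 0! 4! 4! / 9! → 1/630; sum: t=0:+1/144 = 1/144; 3j²(2 2 4; -2 1 1) = Δ·Π!·Σ² = 1/126  (sign -1)
I_A²/I_B² = (4/63)/(1/126) = 8/1

8/1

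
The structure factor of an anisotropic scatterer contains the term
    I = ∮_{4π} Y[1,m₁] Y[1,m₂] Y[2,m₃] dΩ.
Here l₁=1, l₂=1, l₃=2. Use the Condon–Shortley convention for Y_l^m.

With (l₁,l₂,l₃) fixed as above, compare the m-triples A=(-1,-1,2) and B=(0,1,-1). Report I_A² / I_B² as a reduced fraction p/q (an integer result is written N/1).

2/1

Same 1,1,2: normalisation and zero-m 3j drop out of the ratio.
A: Δ: 0! 2! 2! / 5! → 1/30; sum: t=0:+1/4 = 1/4; 3j²(1 1 2; -1 -1 2) = Δ·Π!·Σ² = 1/5  (sign +1)
B: Δ: 0! 2! 2! / 5! → 1/30; sum: t=0:+1/2 = 1/2; 3j²(1 1 2; 0 1 -1) = Δ·Π!·Σ² = 1/10  (sign -1)
I_A²/I_B² = (1/5)/(1/10) = 2/1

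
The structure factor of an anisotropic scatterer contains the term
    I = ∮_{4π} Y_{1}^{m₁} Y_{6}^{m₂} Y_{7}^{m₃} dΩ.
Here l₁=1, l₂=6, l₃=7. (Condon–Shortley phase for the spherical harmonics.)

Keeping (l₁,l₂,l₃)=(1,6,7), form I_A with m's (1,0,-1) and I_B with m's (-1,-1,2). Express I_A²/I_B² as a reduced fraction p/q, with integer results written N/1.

l's match ⇒ only the (l;m) 3-j factors differ between A and B.
A: triangle coeff Δ(1,6,7) = 1/1365; Σ_t [0,0]: t=0:+1/1036800 = 1/1036800; (3j)²=4/195 [(1 6 7; 1 0 -1)], sign=+1
B: triangle coeff Δ(1,6,7) = 1/1365; Σ_t [0,0]: t=0:+1/1209600 = 1/1209600; (3j)²=12/455 [(1 6 7; -1 -1 2)], sign=-1
I_A²/I_B² = (4/195)/(12/455) = 7/9

7/9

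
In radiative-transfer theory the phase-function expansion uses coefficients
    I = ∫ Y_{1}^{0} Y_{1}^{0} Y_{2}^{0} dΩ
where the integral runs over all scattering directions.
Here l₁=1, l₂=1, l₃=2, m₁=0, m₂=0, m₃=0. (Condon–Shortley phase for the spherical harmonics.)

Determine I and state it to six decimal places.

0.252313

Checks pass: Σm=0; 4 even; l₃=2∈[0,2].
(2·1+1)(2·1+1)(2·2+1) = 45
Δ: 0! 2! 2! / 5! → 1/30
sum: t=0:+1/1 = 1/1
3j²(1 1 2; 0 0 0) = Δ·Π!·Σ² = 2/15  (sign +1)
(m-triple is (0,0,0) — same symbol as above.)
combine: 4πI² = 45·2/15·2/15 = 4/5
take √, sign +1: I = 0.25231325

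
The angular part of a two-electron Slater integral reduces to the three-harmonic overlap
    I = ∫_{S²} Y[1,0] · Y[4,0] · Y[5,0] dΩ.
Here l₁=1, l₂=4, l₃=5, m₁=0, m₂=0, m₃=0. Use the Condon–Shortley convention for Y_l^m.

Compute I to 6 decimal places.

0.245532

Checks pass: Σm=0; 10 even; l₃=5∈[3,5].
(2·1+1)(2·4+1)(2·5+1) = 297
Δ: 0! 2! 8! / 11! → 1/495
sum: t=0:+1/576 = 1/576
3j²(1 4 5; 0 0 0) = Δ·Π!·Σ² = 5/99  (sign -1)
(m-triple is (0,0,0) — same symbol as above.)
combine: 4πI² = 297·5/99·5/99 = 25/33
take √, sign +1: I = 0.24553200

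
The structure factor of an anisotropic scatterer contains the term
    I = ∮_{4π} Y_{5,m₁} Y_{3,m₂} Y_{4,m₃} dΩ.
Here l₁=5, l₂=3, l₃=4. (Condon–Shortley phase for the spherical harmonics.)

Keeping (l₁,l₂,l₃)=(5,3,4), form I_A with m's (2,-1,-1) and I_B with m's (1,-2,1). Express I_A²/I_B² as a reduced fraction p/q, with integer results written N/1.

3584/3125

l's match ⇒ only the (l;m) 3-j factors differ between A and B.
A: triangle coeff Δ(5,3,4) = 1/180180; Σ_t [0,2]: t=0:+1/1728 t=1:−1/288 t=2:+1/960 = -1/540; (3j)²=128/6435 [(5 3 4; 2 -1 -1)], sign=+1
B: triangle coeff Δ(5,3,4) = 1/180180; Σ_t [0,1]: t=0:+1/1152 t=1:−1/432 = -5/3456; (3j)²=625/36036 [(5 3 4; 1 -2 1)], sign=+1
I_A²/I_B² = (128/6435)/(625/36036) = 3584/3125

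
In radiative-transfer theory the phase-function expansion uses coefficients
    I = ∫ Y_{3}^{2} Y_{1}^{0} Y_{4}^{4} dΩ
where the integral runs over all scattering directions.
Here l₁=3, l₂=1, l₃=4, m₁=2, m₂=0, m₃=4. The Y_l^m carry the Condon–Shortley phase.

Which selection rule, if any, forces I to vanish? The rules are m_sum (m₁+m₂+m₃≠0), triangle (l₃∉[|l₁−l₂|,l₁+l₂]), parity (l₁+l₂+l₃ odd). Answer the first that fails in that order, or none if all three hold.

m₁+m₂+m₃ = 2 + 0 + 4 = 6  ✗
triangle: |3−1|=2 ≤ l₃=4 ≤ 3+1=4
parity: l₁+l₂+l₃ = 8 is even

m_sum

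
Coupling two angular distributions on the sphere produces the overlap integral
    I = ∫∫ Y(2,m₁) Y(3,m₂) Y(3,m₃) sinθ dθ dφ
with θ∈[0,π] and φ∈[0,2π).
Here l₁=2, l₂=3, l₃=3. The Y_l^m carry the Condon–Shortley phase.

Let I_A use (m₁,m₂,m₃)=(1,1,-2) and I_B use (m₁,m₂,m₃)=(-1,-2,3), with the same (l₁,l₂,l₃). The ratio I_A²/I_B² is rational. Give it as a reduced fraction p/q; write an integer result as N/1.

Shared (l₁,l₂,l₃)=(2,3,3): N and (l;000)² cancel in I_A²/I_B².
A: Δ = 2!·2!·4!/9! = 1/3780; Racah Σ t=0..1: t=0:+1/48 t=1:−1/12 = -1/16; ⇒ 3j(2 3 3; 1 1 -2)² = 1/28, sgn +1
B: Δ = 2!·2!·4!/9! = 1/3780; Racah Σ t=1..1: t=1:−1/48 = -1/48; ⇒ 3j(2 3 3; -1 -2 3)² = 5/84, sgn -1
I_A²/I_B² = (1/28)/(5/84) = 3/5

3/5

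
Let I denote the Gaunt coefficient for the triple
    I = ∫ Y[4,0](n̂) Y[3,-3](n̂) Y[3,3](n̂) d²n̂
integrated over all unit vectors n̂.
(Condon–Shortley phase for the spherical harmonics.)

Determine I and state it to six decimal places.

m-sum 0 ✓  L=10 even ✓  1≤3≤7 ✓
Π(2lᵢ+1) = 9×7×7 = 441
triangle coeff Δ(4,3,3) = 1/34650
Σ_t [1,3]: t=1:−1/72 t=2:+1/16 t=3:−1/72 = 5/144
(3j)²=2/77 [(4 3 3; 0 0 0)], sign=-1
Σ_t [0,0]: t=0:+1/1152 = 1/1152
(3j)²=1/154 [(4 3 3; 0 -3 3)], sign=+1
⇒ 4πI² = 9/121
I = (-1)√(9/121/(4π)) = -0.07693494

-0.076935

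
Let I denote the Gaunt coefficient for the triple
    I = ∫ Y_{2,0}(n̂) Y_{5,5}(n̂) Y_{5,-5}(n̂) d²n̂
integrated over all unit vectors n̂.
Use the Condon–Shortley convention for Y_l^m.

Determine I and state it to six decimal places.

Rules hold: Σm=0, L=12 even, 3≤5≤7.
N = 5·11·11 = 605
Δ = 2!·2!·8!/13! = 1/38610
Racah Σ t=0..2: t=0:+1/2880 t=1:−1/576 t=2:+1/2880 = -1/960
⇒ 3j(2 5 5; 0 0 0)² = 10/429, sgn +1
Racah Σ t=2..2: t=2:+1/161280 = 1/161280
⇒ 3j(2 5 5; 0 5 -5)² = 15/286, sgn +1
4πI² = N·(3j₀)²·(3jₘ)² = 125/169
I = +1·√(0.739645/4π) = 0.24260890

0.242609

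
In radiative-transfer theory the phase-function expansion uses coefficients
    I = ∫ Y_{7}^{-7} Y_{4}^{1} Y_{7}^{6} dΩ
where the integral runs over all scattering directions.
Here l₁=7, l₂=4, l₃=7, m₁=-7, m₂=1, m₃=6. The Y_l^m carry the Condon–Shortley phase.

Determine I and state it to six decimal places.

m-sum 0 ✓  L=18 even ✓  3≤7≤11 ✓
Π(2lᵢ+1) = 15×9×15 = 2025
triangle coeff Δ(7,4,7) = 1/58198140
Σ_t [0,4]: t=0:+1/17418240 t=1:−1/622080 t=2:+1/230400 t=3:−1/622080 t=4:+1/17418240 = 1/806400
(3j)²=2268/230945 [(7 4 7; 0 0 0)], sign=-1
Σ_t [4,4]: t=4:+1/522547200 = 1/522547200
(3j)²=143/5814 [(7 4 7; -7 1 6)], sign=-1
⇒ 4πI² = 51030/104329
I = (+1)√(51030/104329/(4π)) = 0.19729012

0.197290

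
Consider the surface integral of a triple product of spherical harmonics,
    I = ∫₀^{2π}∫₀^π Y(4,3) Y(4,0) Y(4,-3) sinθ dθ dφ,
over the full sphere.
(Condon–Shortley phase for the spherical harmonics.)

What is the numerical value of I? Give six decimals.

m-sum 0 ✓  L=12 even ✓  0≤4≤8 ✓
Π(2lᵢ+1) = 9×9×9 = 729
triangle coeff Δ(4,4,4) = 1/450450
Σ_t [0,4]: t=0:+1/13824 t=1:−1/216 t=2:+1/64 t=3:−1/216 t=4:+1/13824 = 5/768
(3j)²=18/1001 [(4 4 4; 0 0 0)], sign=+1
Σ_t [0,1]: t=0:+1/3456 t=1:−1/864 = -1/1152
(3j)²=7/286 [(4 4 4; 3 0 -3)], sign=+1
⇒ 4πI² = 6561/20449
I = (+1)√(6561/20449/(4π)) = 0.15978796

0.159788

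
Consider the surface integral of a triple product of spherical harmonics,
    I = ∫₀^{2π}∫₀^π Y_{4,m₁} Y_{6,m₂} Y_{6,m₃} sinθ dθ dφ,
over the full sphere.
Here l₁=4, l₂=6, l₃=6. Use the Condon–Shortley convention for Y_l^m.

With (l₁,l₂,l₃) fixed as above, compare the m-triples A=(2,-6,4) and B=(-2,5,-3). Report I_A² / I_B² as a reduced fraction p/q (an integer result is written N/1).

45/32

Same 4,6,6: normalisation and zero-m 3j drop out of the ratio.
A: Δ: 4! 4! 8! / 17! → 1/15315300; sum: t=0:+1/3870720 = 1/3870720; 3j²(4 6 6; 2 -6 4) = Δ·Π!·Σ² = 135/6188  (sign +1)
B: Δ: 4! 4! 8! / 17! → 1/15315300; sum: t=3:−1/1451520 t=4:+1/483840 = 1/725760; 3j²(4 6 6; -2 5 -3) = Δ·Π!·Σ² = 24/1547  (sign -1)
I_A²/I_B² = (135/6188)/(24/1547) = 45/32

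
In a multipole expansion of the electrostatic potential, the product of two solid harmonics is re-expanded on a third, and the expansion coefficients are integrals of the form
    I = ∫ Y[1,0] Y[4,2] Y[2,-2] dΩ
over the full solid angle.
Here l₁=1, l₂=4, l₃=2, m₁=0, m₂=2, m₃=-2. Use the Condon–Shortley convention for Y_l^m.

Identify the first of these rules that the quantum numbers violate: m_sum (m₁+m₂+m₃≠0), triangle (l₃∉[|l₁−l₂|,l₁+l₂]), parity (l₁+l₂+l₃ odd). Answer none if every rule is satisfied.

triangle

m₁+m₂+m₃ = 0 + 2 − 2 = 0  ✓
triangle: |1−4|=3 ≤ l₃=2 ≤ 1+4=5  ✗
parity: l₁+l₂+l₃ = 7 is odd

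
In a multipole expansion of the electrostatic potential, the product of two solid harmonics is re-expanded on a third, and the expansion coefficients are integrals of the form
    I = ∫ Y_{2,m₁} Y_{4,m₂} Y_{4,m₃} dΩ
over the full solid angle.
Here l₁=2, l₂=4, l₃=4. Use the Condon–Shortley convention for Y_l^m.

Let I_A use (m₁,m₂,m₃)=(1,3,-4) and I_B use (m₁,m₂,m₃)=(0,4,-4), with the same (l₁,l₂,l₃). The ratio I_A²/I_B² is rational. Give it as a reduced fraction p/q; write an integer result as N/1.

3/4

Shared (l₁,l₂,l₃)=(2,4,4): N and (l;000)² cancel in I_A²/I_B².
A: Δ = 2!·2!·6!/11! = 1/13860; Racah Σ t=1..1: t=1:−1/1440 = -1/1440; ⇒ 3j(2 4 4; 1 3 -4)² = 7/165, sgn -1
B: Δ = 2!·2!·6!/11! = 1/13860; Racah Σ t=2..2: t=2:+1/2880 = 1/2880; ⇒ 3j(2 4 4; 0 4 -4)² = 28/495, sgn +1
I_A²/I_B² = (7/165)/(28/495) = 3/4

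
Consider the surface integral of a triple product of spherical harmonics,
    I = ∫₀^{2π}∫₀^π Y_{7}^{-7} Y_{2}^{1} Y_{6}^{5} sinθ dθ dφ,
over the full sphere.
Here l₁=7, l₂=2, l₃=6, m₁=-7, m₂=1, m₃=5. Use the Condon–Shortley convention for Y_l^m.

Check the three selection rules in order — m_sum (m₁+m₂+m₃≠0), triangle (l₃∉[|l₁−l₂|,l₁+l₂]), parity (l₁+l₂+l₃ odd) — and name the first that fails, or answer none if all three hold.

m_sum

Σmᵢ = -1  ✗
l₃∈[|l₁−l₂|,l₁+l₂]=[5,9], have l₃=6
Σlᵢ = 15 ⇒ odd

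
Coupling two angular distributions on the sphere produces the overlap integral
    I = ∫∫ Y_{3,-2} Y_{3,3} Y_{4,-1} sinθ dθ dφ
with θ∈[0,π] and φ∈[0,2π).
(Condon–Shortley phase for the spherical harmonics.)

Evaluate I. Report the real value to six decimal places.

0.140463

Checks pass: Σm=0; 10 even; l₃=4∈[0,6].
(2·3+1)(2·3+1)(2·4+1) = 441
Δ: 2! 4! 4! / 11! → 1/34650
sum: t=0:+1/72 t=1:−1/16 t=2:+1/72 = -5/144
3j²(3 3 4; 0 0 0) = Δ·Π!·Σ² = 2/77  (sign -1)
sum: t=2:+1/288 = 1/288
3j²(3 3 4; -2 3 -1) = Δ·Π!·Σ² = 5/231  (sign -1)
combine: 4πI² = 441·2/77·5/231 = 30/121
take √, sign +1: I = 0.14046335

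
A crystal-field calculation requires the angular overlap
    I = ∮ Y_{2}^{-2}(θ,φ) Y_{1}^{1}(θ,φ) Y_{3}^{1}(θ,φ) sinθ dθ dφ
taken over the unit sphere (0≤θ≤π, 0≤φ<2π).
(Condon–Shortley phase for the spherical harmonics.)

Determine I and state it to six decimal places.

-0.082589

Rules hold: Σm=0, L=6 even, 1≤3≤3.
N = 5·3·7 = 105
Δ = 0!·4!·2!/7! = 1/105
Racah Σ t=0..0: t=0:+1/4 = 1/4
⇒ 3j(2 1 3; 0 0 0)² = 3/35, sgn -1
Racah Σ t=0..0: t=0:+1/48 = 1/48
⇒ 3j(2 1 3; -2 1 1)² = 1/105, sgn +1
4πI² = N·(3j₀)²·(3jₘ)² = 3/35
I = -1·√(0.0857143/4π) = -0.08258890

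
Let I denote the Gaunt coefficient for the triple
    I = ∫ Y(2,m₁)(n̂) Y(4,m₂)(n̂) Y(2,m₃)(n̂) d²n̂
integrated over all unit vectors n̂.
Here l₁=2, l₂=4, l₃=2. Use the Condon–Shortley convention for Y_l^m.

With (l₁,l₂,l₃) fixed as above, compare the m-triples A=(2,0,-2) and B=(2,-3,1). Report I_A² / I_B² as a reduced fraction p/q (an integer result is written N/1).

1/35

Same 2,4,2: normalisation and zero-m 3j drop out of the ratio.
A: Δ: 4! 0! 4! / 9! → 1/630; sum: t=0:+1/576 = 1/576; 3j²(2 4 2; 2 0 -2) = Δ·Π!·Σ² = 1/630  (sign +1)
B: Δ: 4! 0! 4! / 9! → 1/630; sum: t=0:+1/144 = 1/144; 3j²(2 4 2; 2 -3 1) = Δ·Π!·Σ² = 1/18  (sign -1)
I_A²/I_B² = (1/630)/(1/18) = 1/35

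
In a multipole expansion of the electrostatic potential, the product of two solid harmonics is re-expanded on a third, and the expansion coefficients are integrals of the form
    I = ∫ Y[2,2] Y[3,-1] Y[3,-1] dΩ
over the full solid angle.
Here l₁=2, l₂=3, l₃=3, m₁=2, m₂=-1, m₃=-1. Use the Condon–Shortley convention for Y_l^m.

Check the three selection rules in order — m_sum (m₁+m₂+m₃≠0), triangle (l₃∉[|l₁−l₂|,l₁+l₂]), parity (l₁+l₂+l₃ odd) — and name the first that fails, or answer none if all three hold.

none

azimuthal sum: 2 − 1 − 1 = 0  ✓
1 ≤ 3 ≤ 5 (triangle on l)  ✓
L = 2 + 3 + 3 = 8 (even)  ✓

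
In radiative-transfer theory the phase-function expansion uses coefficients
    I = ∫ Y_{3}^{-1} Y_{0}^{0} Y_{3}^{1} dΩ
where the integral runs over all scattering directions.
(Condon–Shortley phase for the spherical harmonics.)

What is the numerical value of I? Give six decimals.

-0.282095

Checks pass: Σm=0; 6 even; l₃=3∈[3,3].
(2·3+1)(2·0+1)(2·3+1) = 49
Δ: 0! 6! 0! / 7! → 1/7
sum: t=0:+1/36 = 1/36
3j²(3 0 3; 0 0 0) = Δ·Π!·Σ² = 1/7  (sign -1)
sum: t=0:+1/48 = 1/48
3j²(3 0 3; -1 0 1) = Δ·Π!·Σ² = 1/7  (sign +1)
combine: 4πI² = 49·1/7·1/7 = 1/1
take √, sign -1: I = -0.28209479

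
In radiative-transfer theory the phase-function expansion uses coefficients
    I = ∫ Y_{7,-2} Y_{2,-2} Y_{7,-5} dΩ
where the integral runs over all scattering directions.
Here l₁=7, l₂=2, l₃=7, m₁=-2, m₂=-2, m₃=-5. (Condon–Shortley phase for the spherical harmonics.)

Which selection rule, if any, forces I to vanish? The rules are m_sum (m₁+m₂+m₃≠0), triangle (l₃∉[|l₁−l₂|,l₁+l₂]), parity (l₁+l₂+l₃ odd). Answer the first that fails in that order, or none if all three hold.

Σmᵢ = -9  ✗
l₃∈[|l₁−l₂|,l₁+l₂]=[5,9], have l₃=7
Σlᵢ = 16 ⇒ even

m_sum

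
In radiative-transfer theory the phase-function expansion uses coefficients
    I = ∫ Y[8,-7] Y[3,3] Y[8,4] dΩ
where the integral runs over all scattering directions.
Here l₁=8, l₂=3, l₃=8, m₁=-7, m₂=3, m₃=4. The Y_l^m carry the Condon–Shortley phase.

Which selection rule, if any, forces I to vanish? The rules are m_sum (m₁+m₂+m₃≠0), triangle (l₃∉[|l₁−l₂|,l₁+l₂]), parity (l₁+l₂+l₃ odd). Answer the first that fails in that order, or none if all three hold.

Σmᵢ = 0  ✓
l₃∈[|l₁−l₂|,l₁+l₂]=[5,11], have l₃=8  ✓
Σlᵢ = 19 ⇒ odd  ✗

parity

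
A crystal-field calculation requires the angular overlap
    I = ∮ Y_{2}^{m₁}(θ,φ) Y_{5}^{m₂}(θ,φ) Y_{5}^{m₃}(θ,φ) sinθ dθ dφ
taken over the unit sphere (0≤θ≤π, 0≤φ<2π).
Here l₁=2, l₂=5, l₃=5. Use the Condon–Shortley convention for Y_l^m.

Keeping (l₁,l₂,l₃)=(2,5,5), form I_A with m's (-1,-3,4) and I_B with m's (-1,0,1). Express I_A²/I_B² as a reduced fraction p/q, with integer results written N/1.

147/5

Shared (l₁,l₂,l₃)=(2,5,5): N and (l;000)² cancel in I_A²/I_B².
A: Δ = 2!·2!·8!/13! = 1/38610; Racah Σ t=1..2: t=1:−1/10080 t=2:+1/80640 = -1/11520; ⇒ 3j(2 5 5; -1 -3 4)² = 49/1430, sgn +1
B: Δ = 2!·2!·8!/13! = 1/38610; Racah Σ t=1..2: t=1:−1/1152 t=2:+1/1440 = -1/5760; ⇒ 3j(2 5 5; -1 0 1)² = 1/858, sgn -1
I_A²/I_B² = (49/1430)/(1/858) = 147/5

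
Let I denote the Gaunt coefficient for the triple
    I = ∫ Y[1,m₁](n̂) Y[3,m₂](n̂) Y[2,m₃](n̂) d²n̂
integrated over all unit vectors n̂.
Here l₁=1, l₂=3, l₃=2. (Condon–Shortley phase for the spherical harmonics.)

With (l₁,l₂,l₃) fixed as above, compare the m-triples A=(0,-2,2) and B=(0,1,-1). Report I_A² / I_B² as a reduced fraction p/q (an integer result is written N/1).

5/8

Shared (l₁,l₂,l₃)=(1,3,2): N and (l;000)² cancel in I_A²/I_B².
A: Δ = 2!·0!·4!/7! = 1/105; Racah Σ t=1..1: t=1:−1/24 = -1/24; ⇒ 3j(1 3 2; 0 -2 2)² = 1/21, sgn -1
B: Δ = 2!·0!·4!/7! = 1/105; Racah Σ t=1..1: t=1:−1/6 = -1/6; ⇒ 3j(1 3 2; 0 1 -1)² = 8/105, sgn +1
I_A²/I_B² = (1/21)/(8/105) = 5/8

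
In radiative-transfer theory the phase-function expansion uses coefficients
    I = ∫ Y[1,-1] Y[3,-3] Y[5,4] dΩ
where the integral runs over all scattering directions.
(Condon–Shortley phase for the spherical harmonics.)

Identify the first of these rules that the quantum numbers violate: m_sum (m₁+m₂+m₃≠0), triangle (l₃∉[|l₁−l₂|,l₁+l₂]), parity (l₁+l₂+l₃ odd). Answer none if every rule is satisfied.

triangle

m₁+m₂+m₃ = -1 − 3 + 4 = 0  ✓
triangle: |1−3|=2 ≤ l₃=5 ≤ 1+3=4  ✗
parity: l₁+l₂+l₃ = 9 is odd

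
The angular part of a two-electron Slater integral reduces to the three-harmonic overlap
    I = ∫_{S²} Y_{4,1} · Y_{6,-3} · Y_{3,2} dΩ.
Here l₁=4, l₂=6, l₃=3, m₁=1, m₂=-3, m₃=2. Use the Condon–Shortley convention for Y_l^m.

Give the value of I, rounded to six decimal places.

L=13 odd ⇒ parity kills the (l;000) factor ⇒ I = 0

0.000000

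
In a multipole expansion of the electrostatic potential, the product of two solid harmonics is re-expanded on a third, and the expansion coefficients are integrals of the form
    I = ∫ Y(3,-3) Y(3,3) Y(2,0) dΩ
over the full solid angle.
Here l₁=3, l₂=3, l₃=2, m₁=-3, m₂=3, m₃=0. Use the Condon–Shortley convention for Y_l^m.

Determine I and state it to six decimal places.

Checks pass: Σm=0; 8 even; l₃=2∈[0,6].
(2·3+1)(2·3+1)(2·2+1) = 245
Δ: 4! 2! 2! / 9! → 1/3780
sum: t=1:−1/24 t=2:+1/4 t=3:−1/24 = 1/6
3j²(3 3 2; 0 0 0) = Δ·Π!·Σ² = 4/105  (sign +1)
sum: t=4:+1/96 = 1/96
3j²(3 3 2; -3 3 0) = Δ·Π!·Σ² = 5/84  (sign +1)
combine: 4πI² = 245·4/105·5/84 = 5/9
take √, sign +1: I = 0.21026104

0.210261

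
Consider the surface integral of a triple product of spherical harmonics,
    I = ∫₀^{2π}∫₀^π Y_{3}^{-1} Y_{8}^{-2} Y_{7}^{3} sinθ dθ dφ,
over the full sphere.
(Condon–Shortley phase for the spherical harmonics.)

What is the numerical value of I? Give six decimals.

-0.104118

Checks pass: Σm=0; 18 even; l₃=7∈[5,11].
(2·3+1)(2·8+1)(2·7+1) = 1785
Δ: 4! 2! 12! / 19! → 1/5290740
sum: t=1:−1/7257600 t=2:+1/2073600 t=3:−1/7257600 = 1/4838400
3j²(3 8 7; 0 0 0) = Δ·Π!·Σ² = 252/20995  (sign -1)
sum: t=2:+1/7741440 t=3:−1/13063680 t=4:+1/348364800 = 29/522547200
3j²(3 8 7; -1 -2 3) = Δ·Π!·Σ² = 1682/264537  (sign +1)
combine: 4πI² = 1785·252/20995·1682/264537 = 141288/1037153
take √, sign -1: I = -0.10411811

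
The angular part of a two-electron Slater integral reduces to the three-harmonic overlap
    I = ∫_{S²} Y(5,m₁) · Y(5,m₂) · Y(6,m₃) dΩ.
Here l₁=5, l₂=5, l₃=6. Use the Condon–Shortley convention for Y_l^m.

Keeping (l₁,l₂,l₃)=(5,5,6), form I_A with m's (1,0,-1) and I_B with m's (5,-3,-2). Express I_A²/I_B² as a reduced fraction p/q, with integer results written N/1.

4/15

Shared (l₁,l₂,l₃)=(5,5,6): N and (l;000)² cancel in I_A²/I_B².
A: Δ = 4!·6!·6!/17! = 1/28588560; Racah Σ t=0..4: t=0:+1/138240 t=1:−1/10368 t=2:+1/6912 t=3:−1/34560 t=4:+1/2073600 = 7/259200; ⇒ 3j(5 5 6; 1 0 -1)² = 28/7293, sgn -1
B: Δ = 4!·6!·6!/17! = 1/28588560; Racah Σ t=0..0: t=0:+1/829440 = 1/829440; ⇒ 3j(5 5 6; 5 -3 -2)² = 35/2431, sgn +1
I_A²/I_B² = (28/7293)/(35/2431) = 4/15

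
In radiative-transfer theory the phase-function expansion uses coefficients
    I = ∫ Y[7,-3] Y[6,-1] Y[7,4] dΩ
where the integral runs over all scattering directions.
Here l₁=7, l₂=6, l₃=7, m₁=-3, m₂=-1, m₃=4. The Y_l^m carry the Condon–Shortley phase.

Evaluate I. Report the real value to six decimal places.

-0.011833

Rules hold: Σm=0, L=20 even, 1≤7≤13.
N = 15·13·15 = 2925
Δ = 6!·8!·6!/21! = 1/2444321880
Racah Σ t=0..6: t=0:+1/2612736000 t=1:−1/20736000 t=2:+1/1658880 t=3:−1/746496 t=4:+1/1658880 t=5:−1/20736000 t=6:+1/2612736000 = -1/4354560
⇒ 3j(7 6 7; 0 0 0)² = 1000/138567, sgn +1
Racah Σ t=2..5: t=2:+1/69672960 t=3:−1/8709120 t=4:+1/8294400 t=5:−1/62208000 = 1/248832000
⇒ 3j(7 6 7; -3 -1 4)² = 7/83980, sgn -1
4πI² = N·(3j₀)²·(3jₘ)² = 26250/14919047
I = -1·√(0.0017595/4π) = -0.01183285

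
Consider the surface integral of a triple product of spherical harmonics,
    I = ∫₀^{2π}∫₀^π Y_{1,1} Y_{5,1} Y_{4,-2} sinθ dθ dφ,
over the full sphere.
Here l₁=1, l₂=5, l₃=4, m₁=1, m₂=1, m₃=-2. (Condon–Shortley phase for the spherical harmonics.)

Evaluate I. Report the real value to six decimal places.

Rules hold: Σm=0, L=10 even, 4≤4≤6.
N = 3·11·9 = 297
Δ = 2!·0!·8!/11! = 1/495
Racah Σ t=1..1: t=1:−1/576 = -1/576
⇒ 3j(1 5 4; 0 0 0)² = 5/99, sgn -1
Racah Σ t=0..0: t=0:+1/2880 = 1/2880
⇒ 3j(1 5 4; 1 1 -2)² = 2/165, sgn +1
4πI² = N·(3j₀)²·(3jₘ)² = 2/11
I = -1·√(0.181818/4π) = -0.12028562

-0.120286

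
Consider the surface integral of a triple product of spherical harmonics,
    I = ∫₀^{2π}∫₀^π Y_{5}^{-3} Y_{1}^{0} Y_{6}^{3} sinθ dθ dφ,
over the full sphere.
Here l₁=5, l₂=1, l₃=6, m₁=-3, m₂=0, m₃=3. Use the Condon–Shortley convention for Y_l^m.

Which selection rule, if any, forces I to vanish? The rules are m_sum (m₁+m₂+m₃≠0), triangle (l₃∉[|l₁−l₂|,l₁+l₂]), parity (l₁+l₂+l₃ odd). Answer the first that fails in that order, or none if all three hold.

none

Σmᵢ = 0  ✓
l₃∈[|l₁−l₂|,l₁+l₂]=[4,6], have l₃=6  ✓
Σlᵢ = 12 ⇒ even  ✓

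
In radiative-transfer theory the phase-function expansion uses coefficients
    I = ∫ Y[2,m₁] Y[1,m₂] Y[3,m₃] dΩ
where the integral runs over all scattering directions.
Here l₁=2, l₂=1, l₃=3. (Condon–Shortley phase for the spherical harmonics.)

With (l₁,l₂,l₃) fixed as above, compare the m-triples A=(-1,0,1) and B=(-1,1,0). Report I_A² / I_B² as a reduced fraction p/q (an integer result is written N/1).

Same 2,1,3: normalisation and zero-m 3j drop out of the ratio.
A: Δ: 0! 4! 2! / 7! → 1/105; sum: t=0:+1/6 = 1/6; 3j²(2 1 3; -1 0 1) = Δ·Π!·Σ² = 8/105  (sign +1)
B: Δ: 0! 4! 2! / 7! → 1/105; sum: t=0:+1/12 = 1/12; 3j²(2 1 3; -1 1 0) = Δ·Π!·Σ² = 1/35  (sign -1)
I_A²/I_B² = (8/105)/(1/35) = 8/3

8/3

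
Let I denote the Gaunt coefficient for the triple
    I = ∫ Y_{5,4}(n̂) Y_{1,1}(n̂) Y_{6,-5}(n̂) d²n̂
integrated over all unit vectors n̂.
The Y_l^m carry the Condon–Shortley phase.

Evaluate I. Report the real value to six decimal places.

Checks pass: Σm=0; 12 even; l₃=6∈[4,6].
(2·5+1)(2·1+1)(2·6+1) = 429
Δ: 0! 10! 2! / 13! → 1/858
sum: t=0:+1/14400 = 1/14400
3j²(5 1 6; 0 0 0) = Δ·Π!·Σ² = 6/143  (sign +1)
sum: t=0:+1/725760 = 1/725760
3j²(5 1 6; 4 1 -5) = Δ·Π!·Σ² = 5/78  (sign -1)
combine: 4πI² = 429·6/143·5/78 = 15/13
take √, sign -1: I = -0.30301841

-0.303018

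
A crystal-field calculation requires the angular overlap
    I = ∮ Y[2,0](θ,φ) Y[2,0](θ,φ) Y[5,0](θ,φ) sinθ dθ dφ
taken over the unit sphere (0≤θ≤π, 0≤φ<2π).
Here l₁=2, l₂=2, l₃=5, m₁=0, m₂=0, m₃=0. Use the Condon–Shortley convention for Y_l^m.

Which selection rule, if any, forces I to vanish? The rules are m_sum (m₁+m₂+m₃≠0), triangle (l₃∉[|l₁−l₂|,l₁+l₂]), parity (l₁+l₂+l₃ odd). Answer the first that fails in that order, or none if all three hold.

triangle

azimuthal sum: 0 + 0 + 0 = 0  ✓
0 ≤ 5 ≤ 4 (triangle on l)  ✗
L = 2 + 2 + 5 = 9 (odd)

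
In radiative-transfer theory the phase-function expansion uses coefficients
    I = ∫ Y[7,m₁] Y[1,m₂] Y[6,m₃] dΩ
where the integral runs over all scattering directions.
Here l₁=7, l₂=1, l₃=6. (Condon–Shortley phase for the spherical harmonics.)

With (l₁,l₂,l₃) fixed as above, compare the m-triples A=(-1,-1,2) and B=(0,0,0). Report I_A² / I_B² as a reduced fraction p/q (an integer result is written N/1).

Shared (l₁,l₂,l₃)=(7,1,6): N and (l;000)² cancel in I_A²/I_B².
A: Δ = 2!·12!·0!/15! = 1/1365; Racah Σ t=0..0: t=0:+1/1935360 = 1/1935360; ⇒ 3j(7 1 6; -1 -1 2)² = 1/91, sgn +1
B: Δ = 2!·12!·0!/15! = 1/1365; Racah Σ t=1..1: t=1:−1/518400 = -1/518400; ⇒ 3j(7 1 6; 0 0 0)² = 7/195, sgn -1
I_A²/I_B² = (1/91)/(7/195) = 15/49

15/49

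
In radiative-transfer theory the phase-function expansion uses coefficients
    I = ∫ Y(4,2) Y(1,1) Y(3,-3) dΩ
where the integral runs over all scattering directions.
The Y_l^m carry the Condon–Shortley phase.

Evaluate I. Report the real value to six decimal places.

m-sum 0 ✓  L=8 even ✓  3≤3≤5 ✓
Π(2lᵢ+1) = 9×3×7 = 189
triangle coeff Δ(4,1,3) = 1/252
Σ_t [1,1]: t=1:−1/36 = -1/36
(3j)²=4/63 [(4 1 3; 0 0 0)], sign=+1
Σ_t [2,2]: t=2:+1/1440 = 1/1440
(3j)²=1/252 [(4 1 3; 2 1 -3)], sign=+1
⇒ 4πI² = 1/21
I = (+1)√(1/21/(4π)) = 0.06155813

0.061558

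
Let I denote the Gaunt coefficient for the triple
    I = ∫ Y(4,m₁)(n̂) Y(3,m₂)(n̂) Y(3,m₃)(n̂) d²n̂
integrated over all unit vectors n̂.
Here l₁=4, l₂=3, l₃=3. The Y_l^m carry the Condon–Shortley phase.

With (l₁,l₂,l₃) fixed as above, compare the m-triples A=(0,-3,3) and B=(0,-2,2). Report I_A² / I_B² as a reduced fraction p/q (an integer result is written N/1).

Same 4,3,3: normalisation and zero-m 3j drop out of the ratio.
A: Δ: 4! 4! 2! / 11! → 1/34650; sum: t=0:+1/1152 = 1/1152; 3j²(4 3 3; 0 -3 3) = Δ·Π!·Σ² = 1/154  (sign +1)
B: Δ: 4! 4! 2! / 11! → 1/34650; sum: t=0:+1/576 t=1:−1/72 = -7/576; 3j²(4 3 3; 0 -2 2) = Δ·Π!·Σ² = 7/198  (sign +1)
I_A²/I_B² = (1/154)/(7/198) = 9/49

9/49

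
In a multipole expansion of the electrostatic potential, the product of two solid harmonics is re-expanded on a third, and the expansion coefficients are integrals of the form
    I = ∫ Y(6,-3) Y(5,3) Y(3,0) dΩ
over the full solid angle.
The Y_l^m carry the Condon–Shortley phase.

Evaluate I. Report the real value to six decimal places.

0.036034

m-sum 0 ✓  L=14 even ✓  1≤3≤11 ✓
Π(2lᵢ+1) = 13×11×7 = 1001
triangle coeff Δ(6,5,3) = 1/675675
Σ_t [3,5]: t=3:−1/8640 t=4:+1/2304 t=5:−1/8640 = 7/34560
(3j)²=7/429 [(6 5 3; 0 0 0)], sign=-1
Σ_t [6,8]: t=6:+1/17280 t=7:−1/20160 t=8:+1/483840 = 1/96768
(3j)²=1/1001 [(6 5 3; -3 3 0)], sign=-1
⇒ 4πI² = 7/429
I = (+1)√(7/429/(4π)) = 0.03603425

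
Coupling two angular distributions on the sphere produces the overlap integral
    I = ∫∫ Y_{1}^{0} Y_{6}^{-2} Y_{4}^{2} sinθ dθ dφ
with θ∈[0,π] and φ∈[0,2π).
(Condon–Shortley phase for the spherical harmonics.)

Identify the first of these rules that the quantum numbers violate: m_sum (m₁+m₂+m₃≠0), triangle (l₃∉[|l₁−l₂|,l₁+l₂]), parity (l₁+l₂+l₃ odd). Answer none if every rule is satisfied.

azimuthal sum: 0 − 2 + 2 = 0  ✓
5 ≤ 4 ≤ 7 (triangle on l)  ✗
L = 1 + 6 + 4 = 11 (odd)

triangle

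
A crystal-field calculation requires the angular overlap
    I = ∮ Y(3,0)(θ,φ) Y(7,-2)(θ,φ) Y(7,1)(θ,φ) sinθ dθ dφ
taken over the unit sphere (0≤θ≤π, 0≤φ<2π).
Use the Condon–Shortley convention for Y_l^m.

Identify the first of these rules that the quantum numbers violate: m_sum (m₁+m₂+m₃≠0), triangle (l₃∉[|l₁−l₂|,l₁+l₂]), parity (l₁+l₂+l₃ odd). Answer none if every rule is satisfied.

azimuthal sum: 0 − 2 + 1 = -1  ✗
4 ≤ 7 ≤ 10 (triangle on l)
L = 3 + 7 + 7 = 17 (odd)

m_sum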